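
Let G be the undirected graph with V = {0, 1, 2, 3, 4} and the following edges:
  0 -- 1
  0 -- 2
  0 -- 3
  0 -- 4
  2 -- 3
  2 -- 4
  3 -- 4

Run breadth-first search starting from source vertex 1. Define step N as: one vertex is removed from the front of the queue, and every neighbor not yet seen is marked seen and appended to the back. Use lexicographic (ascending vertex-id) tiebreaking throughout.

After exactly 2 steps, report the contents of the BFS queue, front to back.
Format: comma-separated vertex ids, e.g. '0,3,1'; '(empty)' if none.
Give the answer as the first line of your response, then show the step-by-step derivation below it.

2,3,4

step 1: dequeue 1; queue=[0]; order=1
step 2: dequeue 0; queue=[2,3,4]; order=1,0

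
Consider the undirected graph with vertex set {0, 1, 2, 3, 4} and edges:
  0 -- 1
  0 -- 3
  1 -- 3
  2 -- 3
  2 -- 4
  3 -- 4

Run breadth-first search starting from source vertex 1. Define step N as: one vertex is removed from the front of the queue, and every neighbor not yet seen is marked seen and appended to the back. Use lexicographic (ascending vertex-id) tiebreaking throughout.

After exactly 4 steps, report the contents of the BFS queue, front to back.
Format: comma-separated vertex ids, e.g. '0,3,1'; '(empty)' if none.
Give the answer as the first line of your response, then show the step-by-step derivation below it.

4

step 1: dequeue 1; queue=[0,3]; order=1
step 2: dequeue 0; queue=[3]; order=1,0
step 3: dequeue 3; queue=[2,4]; order=1,0,3
step 4: dequeue 2; queue=[4]; order=1,0,3,2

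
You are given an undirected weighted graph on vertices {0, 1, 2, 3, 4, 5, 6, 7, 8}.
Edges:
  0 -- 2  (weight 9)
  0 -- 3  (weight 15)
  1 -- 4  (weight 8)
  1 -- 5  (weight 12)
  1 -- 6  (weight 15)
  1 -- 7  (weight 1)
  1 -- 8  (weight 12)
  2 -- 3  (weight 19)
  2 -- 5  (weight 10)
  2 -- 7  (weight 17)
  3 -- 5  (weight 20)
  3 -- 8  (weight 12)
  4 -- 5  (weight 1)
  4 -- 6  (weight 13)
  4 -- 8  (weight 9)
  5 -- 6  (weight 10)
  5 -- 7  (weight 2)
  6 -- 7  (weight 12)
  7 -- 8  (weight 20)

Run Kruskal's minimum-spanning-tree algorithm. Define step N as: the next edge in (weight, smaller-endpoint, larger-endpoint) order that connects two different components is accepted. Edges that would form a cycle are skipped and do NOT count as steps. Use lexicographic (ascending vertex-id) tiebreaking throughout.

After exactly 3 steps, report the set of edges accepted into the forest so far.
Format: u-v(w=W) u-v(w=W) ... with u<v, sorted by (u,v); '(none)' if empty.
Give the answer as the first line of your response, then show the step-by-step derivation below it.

1-7(w=1) 4-5(w=1) 5-7(w=2)

step 1: add edge 1-7 (w=1); MST = {1-7(w=1)}
step 2: add edge 4-5 (w=1); MST = {1-7(w=1) 4-5(w=1)}
step 3: add edge 5-7 (w=2); MST = {1-7(w=1) 4-5(w=1) 5-7(w=2)}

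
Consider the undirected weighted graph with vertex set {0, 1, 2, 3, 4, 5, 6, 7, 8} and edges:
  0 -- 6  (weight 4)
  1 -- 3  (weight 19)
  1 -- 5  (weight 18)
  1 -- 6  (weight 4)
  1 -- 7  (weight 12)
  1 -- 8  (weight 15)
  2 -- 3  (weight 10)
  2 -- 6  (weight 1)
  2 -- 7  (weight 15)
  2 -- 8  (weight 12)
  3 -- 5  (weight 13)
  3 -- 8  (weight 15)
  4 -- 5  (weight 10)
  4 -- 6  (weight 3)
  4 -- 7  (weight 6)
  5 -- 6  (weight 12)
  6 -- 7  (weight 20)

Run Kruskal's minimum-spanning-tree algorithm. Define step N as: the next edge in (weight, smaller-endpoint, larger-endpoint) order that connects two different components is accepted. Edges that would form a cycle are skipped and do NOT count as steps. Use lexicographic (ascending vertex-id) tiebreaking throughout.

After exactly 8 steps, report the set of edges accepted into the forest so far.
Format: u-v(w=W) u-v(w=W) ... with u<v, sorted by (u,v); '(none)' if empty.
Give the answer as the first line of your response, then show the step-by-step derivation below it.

0-6(w=4) 1-6(w=4) 2-3(w=10) 2-6(w=1) 2-8(w=12) 4-5(w=10) 4-6(w=3) 4-7(w=6)

step 1: add edge 2-6 (w=1); MST = {2-6(w=1)}
step 2: add edge 4-6 (w=3); MST = {2-6(w=1) 4-6(w=3)}
step 3: add edge 0-6 (w=4); MST = {0-6(w=4) 2-6(w=1) 4-6(w=3)}
step 4: add edge 1-6 (w=4); MST = {0-6(w=4) 1-6(w=4) 2-6(w=1) 4-6(w=3)}
step 5: add edge 4-7 (w=6); MST = {0-6(w=4) 1-6(w=4) 2-6(w=1) 4-6(w=3) 4-7(w=6)}
step 6: add edge 2-3 (w=10); MST = {0-6(w=4) 1-6(w=4) 2-3(w=10) 2-6(w=1) 4-6(w=3) 4-7(w=6)}
step 7: add edge 4-5 (w=10); MST = {0-6(w=4) 1-6(w=4) 2-3(w=10) 2-6(w=1) 4-5(w=10) 4-6(w=3) 4-7(w=6)}
step 8: add edge 2-8 (w=12); MST = {0-6(w=4) 1-6(w=4) 2-3(w=10) 2-6(w=1) 2-8(w=12) 4-5(w=10) 4-6(w=3) 4-7(w=6)}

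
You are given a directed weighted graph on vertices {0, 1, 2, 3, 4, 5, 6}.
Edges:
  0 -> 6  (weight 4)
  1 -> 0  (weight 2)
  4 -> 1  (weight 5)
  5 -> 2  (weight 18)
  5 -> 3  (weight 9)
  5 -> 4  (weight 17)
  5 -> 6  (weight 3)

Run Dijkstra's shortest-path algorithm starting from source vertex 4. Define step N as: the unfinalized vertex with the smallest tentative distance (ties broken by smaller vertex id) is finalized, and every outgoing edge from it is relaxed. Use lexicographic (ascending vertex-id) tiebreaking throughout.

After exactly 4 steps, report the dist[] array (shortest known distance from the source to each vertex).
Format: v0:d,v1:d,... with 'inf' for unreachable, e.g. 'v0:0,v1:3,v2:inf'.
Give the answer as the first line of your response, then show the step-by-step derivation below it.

v0:7,v1:5,v2:inf,v3:inf,v4:0,v5:inf,v6:11

step 1: dist = v0:inf,v1:5,v2:inf,v3:inf,v4:0,v5:inf,v6:inf
step 2: dist = v0:7,v1:5,v2:inf,v3:inf,v4:0,v5:inf,v6:inf
step 3: dist = v0:7,v1:5,v2:inf,v3:inf,v4:0,v5:inf,v6:11
step 4: dist = v0:7,v1:5,v2:inf,v3:inf,v4:0,v5:inf,v6:11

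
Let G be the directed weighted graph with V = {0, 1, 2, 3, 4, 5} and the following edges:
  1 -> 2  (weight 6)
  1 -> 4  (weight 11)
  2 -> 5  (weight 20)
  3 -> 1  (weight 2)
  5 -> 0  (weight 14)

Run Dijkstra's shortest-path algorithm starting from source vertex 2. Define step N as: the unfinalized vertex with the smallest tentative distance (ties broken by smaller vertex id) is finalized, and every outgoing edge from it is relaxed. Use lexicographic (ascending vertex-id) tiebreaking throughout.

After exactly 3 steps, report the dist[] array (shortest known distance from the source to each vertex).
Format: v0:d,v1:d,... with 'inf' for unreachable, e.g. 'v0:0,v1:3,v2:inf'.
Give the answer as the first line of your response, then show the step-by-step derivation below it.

v0:34,v1:inf,v2:0,v3:inf,v4:inf,v5:20

step 1: dist = v0:inf,v1:inf,v2:0,v3:inf,v4:inf,v5:20
step 2: dist = v0:34,v1:inf,v2:0,v3:inf,v4:inf,v5:20
step 3: dist = v0:34,v1:inf,v2:0,v3:inf,v4:inf,v5:20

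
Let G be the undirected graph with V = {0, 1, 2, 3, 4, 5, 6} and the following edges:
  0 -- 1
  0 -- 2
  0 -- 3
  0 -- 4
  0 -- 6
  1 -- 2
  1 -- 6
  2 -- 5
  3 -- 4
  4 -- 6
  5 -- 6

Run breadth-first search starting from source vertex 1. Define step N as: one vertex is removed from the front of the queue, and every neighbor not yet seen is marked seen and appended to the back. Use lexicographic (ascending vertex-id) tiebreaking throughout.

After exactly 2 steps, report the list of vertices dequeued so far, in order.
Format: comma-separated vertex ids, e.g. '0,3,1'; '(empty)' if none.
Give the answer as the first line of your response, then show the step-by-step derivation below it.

1,0

step 1: dequeue 1; queue=[0,2,6]; order=1
step 2: dequeue 0; queue=[2,6,3,4]; order=1,0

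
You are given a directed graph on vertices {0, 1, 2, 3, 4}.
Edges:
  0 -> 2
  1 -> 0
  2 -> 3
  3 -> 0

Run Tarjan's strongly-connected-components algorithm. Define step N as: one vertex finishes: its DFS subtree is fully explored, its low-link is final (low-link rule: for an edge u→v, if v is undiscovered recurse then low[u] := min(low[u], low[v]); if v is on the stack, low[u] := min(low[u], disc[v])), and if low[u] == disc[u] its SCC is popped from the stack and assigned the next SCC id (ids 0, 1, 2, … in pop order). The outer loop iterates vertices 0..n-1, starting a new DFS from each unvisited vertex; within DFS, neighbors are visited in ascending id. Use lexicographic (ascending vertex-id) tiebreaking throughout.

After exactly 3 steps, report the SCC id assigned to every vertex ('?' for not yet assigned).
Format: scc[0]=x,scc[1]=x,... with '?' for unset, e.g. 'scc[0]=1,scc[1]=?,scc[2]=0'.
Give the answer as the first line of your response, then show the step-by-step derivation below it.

scc[0]=0,scc[1]=?,scc[2]=0,scc[3]=0,scc[4]=?

step 1: low=(low[0]=0,low[1]=?,low[2]=1,low[3]=0,low[4]=?); scc=(scc[0]=?,scc[1]=?,scc[2]=?,scc[3]=?,scc[4]=?)
step 2: low=(low[0]=0,low[1]=?,low[2]=0,low[3]=0,low[4]=?); scc=(scc[0]=?,scc[1]=?,scc[2]=?,scc[3]=?,scc[4]=?)
step 3: low=(low[0]=0,low[1]=?,low[2]=0,low[3]=0,low[4]=?); scc=(scc[0]=0,scc[1]=?,scc[2]=0,scc[3]=0,scc[4]=?)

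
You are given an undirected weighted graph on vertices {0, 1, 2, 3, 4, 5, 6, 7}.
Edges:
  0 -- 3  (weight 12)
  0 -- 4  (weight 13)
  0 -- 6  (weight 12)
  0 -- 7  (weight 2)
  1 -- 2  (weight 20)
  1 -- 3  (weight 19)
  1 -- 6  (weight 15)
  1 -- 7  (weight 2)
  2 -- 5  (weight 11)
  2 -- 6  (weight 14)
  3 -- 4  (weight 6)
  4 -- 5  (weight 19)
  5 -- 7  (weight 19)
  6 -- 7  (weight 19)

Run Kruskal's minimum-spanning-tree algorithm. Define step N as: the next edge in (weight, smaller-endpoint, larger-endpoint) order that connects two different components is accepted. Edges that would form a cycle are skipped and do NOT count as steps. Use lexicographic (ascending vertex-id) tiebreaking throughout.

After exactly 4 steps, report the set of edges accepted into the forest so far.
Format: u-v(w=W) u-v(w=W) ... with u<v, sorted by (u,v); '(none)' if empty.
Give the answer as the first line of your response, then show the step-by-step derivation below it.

0-7(w=2) 1-7(w=2) 2-5(w=11) 3-4(w=6)

step 1: add edge 0-7 (w=2); MST = {0-7(w=2)}
step 2: add edge 1-7 (w=2); MST = {0-7(w=2) 1-7(w=2)}
step 3: add edge 3-4 (w=6); MST = {0-7(w=2) 1-7(w=2) 3-4(w=6)}
step 4: add edge 2-5 (w=11); MST = {0-7(w=2) 1-7(w=2) 2-5(w=11) 3-4(w=6)}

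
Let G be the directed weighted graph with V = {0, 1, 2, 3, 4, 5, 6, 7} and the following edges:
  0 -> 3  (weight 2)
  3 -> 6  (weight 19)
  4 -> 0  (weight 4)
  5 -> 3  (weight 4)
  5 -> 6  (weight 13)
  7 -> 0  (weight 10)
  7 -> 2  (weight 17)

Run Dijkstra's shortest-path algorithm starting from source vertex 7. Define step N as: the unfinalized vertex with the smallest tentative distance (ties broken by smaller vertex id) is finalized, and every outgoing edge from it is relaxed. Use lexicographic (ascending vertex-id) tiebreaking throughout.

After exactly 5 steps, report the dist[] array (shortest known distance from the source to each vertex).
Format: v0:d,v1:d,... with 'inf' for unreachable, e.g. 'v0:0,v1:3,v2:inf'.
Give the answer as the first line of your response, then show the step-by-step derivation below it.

v0:10,v1:inf,v2:17,v3:12,v4:inf,v5:inf,v6:31,v7:0

step 1: dist = v0:10,v1:inf,v2:17,v3:inf,v4:inf,v5:inf,v6:inf,v7:0
step 2: dist = v0:10,v1:inf,v2:17,v3:12,v4:inf,v5:inf,v6:inf,v7:0
step 3: dist = v0:10,v1:inf,v2:17,v3:12,v4:inf,v5:inf,v6:31,v7:0
step 4: dist = v0:10,v1:inf,v2:17,v3:12,v4:inf,v5:inf,v6:31,v7:0
step 5: dist = v0:10,v1:inf,v2:17,v3:12,v4:inf,v5:inf,v6:31,v7:0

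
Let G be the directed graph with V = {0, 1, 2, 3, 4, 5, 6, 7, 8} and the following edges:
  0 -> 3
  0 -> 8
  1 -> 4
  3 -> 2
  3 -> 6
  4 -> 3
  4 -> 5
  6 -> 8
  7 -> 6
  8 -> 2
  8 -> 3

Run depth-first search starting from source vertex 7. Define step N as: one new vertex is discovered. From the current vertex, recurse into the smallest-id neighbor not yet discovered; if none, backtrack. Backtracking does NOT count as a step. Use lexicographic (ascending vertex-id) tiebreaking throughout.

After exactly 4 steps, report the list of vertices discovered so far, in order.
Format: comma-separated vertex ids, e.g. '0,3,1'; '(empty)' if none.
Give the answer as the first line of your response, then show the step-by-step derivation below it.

7,6,8,2

step 1: discover 7; path=7; order=7
step 2: discover 6; path=7>6; order=7,6
step 3: discover 8; path=7>6>8; order=7,6,8
step 4: discover 2; path=7>6>8>2; order=7,6,8,2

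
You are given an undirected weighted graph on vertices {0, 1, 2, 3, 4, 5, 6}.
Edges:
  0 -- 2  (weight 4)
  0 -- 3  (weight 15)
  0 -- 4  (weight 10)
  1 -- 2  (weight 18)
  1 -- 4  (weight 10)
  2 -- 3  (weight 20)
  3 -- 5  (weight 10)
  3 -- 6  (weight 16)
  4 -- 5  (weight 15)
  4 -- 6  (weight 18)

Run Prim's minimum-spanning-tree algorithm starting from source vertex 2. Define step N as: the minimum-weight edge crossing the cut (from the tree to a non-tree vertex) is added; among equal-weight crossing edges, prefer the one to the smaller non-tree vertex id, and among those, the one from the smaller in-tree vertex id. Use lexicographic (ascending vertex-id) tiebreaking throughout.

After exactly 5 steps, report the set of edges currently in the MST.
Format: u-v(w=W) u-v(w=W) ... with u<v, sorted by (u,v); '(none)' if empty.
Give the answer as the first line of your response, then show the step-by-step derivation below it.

0-2(w=4) 0-3(w=15) 0-4(w=10) 1-4(w=10) 3-5(w=10)

step 1: add edge 0-2 (w=4); MST = {0-2(w=4)}
step 2: add edge 0-4 (w=10); MST = {0-2(w=4) 0-4(w=10)}
step 3: add edge 1-4 (w=10); MST = {0-2(w=4) 0-4(w=10) 1-4(w=10)}
step 4: add edge 0-3 (w=15); MST = {0-2(w=4) 0-3(w=15) 0-4(w=10) 1-4(w=10)}
step 5: add edge 3-5 (w=10); MST = {0-2(w=4) 0-3(w=15) 0-4(w=10) 1-4(w=10) 3-5(w=10)}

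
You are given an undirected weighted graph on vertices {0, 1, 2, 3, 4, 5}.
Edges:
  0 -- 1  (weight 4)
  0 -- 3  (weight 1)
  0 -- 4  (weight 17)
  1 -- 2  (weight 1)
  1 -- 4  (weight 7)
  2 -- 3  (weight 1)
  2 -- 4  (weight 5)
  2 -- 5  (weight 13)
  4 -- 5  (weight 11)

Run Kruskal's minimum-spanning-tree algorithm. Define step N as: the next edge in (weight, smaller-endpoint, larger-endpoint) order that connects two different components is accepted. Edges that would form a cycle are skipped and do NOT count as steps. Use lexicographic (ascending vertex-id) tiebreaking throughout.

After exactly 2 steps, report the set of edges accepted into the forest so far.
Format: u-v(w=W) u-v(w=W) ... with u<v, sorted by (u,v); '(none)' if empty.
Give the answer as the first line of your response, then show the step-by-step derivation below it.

0-3(w=1) 1-2(w=1)

step 1: add edge 0-3 (w=1); MST = {0-3(w=1)}
step 2: add edge 1-2 (w=1); MST = {0-3(w=1) 1-2(w=1)}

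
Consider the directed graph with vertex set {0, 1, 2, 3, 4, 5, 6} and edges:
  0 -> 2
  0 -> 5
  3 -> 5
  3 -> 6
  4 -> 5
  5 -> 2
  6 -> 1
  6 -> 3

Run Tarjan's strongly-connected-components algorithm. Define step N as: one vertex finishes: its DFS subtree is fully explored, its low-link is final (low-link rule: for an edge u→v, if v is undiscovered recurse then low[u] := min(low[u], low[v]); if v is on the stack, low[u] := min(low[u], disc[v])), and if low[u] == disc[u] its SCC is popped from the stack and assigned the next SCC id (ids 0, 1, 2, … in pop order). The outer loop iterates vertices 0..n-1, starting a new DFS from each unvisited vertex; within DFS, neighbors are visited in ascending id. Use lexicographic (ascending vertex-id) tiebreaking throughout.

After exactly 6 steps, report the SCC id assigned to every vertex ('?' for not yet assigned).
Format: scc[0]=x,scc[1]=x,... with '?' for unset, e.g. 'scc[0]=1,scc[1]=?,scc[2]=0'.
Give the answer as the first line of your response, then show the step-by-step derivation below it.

scc[0]=2,scc[1]=3,scc[2]=0,scc[3]=4,scc[4]=?,scc[5]=1,scc[6]=4

step 1: low=(low[0]=0,low[1]=?,low[2]=1,low[3]=?,low[4]=?,low[5]=?,low[6]=?); scc=(scc[0]=?,scc[1]=?,scc[2]=0,scc[3]=?,scc[4]=?,scc[5]=?,scc[6]=?)
step 2: low=(low[0]=0,low[1]=?,low[2]=1,low[3]=?,low[4]=?,low[5]=2,low[6]=?); scc=(scc[0]=?,scc[1]=?,scc[2]=0,scc[3]=?,scc[4]=?,scc[5]=1,scc[6]=?)
step 3: low=(low[0]=0,low[1]=?,low[2]=1,low[3]=?,low[4]=?,low[5]=2,low[6]=?); scc=(scc[0]=2,scc[1]=?,scc[2]=0,scc[3]=?,scc[4]=?,scc[5]=1,scc[6]=?)
step 4: low=(low[0]=0,low[1]=3,low[2]=1,low[3]=?,low[4]=?,low[5]=2,low[6]=?); scc=(scc[0]=2,scc[1]=3,scc[2]=0,scc[3]=?,scc[4]=?,scc[5]=1,scc[6]=?)
step 5: low=(low[0]=0,low[1]=3,low[2]=1,low[3]=4,low[4]=?,low[5]=2,low[6]=4); scc=(scc[0]=2,scc[1]=3,scc[2]=0,scc[3]=?,scc[4]=?,scc[5]=1,scc[6]=?)
step 6: low=(low[0]=0,low[1]=3,low[2]=1,low[3]=4,low[4]=?,low[5]=2,low[6]=4); scc=(scc[0]=2,scc[1]=3,scc[2]=0,scc[3]=4,scc[4]=?,scc[5]=1,scc[6]=4)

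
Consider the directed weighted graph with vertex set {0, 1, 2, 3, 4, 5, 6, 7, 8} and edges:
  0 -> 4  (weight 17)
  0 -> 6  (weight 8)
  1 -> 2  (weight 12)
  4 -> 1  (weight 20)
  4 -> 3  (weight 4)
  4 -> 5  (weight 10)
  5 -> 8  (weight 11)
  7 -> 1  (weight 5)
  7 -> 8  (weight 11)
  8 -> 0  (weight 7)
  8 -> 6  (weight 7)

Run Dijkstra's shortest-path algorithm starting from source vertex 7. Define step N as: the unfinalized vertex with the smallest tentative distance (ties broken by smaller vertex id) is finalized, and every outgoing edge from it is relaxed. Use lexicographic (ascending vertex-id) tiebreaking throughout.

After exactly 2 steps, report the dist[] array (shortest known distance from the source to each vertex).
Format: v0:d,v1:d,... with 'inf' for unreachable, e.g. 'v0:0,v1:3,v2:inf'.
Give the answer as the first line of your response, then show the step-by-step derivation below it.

v0:inf,v1:5,v2:17,v3:inf,v4:inf,v5:inf,v6:inf,v7:0,v8:11

step 1: dist = v0:inf,v1:5,v2:inf,v3:inf,v4:inf,v5:inf,v6:inf,v7:0,v8:11
step 2: dist = v0:inf,v1:5,v2:17,v3:inf,v4:inf,v5:inf,v6:inf,v7:0,v8:11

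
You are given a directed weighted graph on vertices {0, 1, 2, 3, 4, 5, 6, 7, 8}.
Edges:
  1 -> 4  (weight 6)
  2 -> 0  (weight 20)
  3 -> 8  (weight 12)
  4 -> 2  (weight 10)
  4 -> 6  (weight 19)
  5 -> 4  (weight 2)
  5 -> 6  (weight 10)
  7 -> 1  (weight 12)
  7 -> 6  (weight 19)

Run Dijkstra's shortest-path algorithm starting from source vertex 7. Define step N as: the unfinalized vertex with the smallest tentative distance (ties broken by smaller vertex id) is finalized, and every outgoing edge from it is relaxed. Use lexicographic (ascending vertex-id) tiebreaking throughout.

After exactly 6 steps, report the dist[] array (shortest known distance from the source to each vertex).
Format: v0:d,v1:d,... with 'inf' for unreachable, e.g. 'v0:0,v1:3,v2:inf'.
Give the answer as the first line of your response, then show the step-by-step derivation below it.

v0:48,v1:12,v2:28,v3:inf,v4:18,v5:inf,v6:19,v7:0,v8:inf

step 1: dist = v0:inf,v1:12,v2:inf,v3:inf,v4:inf,v5:inf,v6:19,v7:0,v8:inf
step 2: dist = v0:inf,v1:12,v2:inf,v3:inf,v4:18,v5:inf,v6:19,v7:0,v8:inf
step 3: dist = v0:inf,v1:12,v2:28,v3:inf,v4:18,v5:inf,v6:19,v7:0,v8:inf
step 4: dist = v0:inf,v1:12,v2:28,v3:inf,v4:18,v5:inf,v6:19,v7:0,v8:inf
step 5: dist = v0:48,v1:12,v2:28,v3:inf,v4:18,v5:inf,v6:19,v7:0,v8:inf
step 6: dist = v0:48,v1:12,v2:28,v3:inf,v4:18,v5:inf,v6:19,v7:0,v8:inf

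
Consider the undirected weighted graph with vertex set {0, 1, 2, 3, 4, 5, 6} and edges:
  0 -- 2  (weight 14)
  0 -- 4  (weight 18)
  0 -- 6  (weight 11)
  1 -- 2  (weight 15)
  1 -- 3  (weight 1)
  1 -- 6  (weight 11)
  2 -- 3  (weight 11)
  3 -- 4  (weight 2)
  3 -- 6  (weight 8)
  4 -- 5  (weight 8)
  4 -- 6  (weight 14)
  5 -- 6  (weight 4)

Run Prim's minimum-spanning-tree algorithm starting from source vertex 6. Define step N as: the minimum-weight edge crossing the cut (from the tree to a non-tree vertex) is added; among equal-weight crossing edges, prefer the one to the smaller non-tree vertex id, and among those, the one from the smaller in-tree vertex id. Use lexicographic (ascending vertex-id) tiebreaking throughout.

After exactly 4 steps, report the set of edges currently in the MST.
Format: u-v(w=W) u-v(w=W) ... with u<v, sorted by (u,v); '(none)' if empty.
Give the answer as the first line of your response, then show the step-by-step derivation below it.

1-3(w=1) 3-4(w=2) 3-6(w=8) 5-6(w=4)

step 1: add edge 5-6 (w=4); MST = {5-6(w=4)}
step 2: add edge 3-6 (w=8); MST = {3-6(w=8) 5-6(w=4)}
step 3: add edge 1-3 (w=1); MST = {1-3(w=1) 3-6(w=8) 5-6(w=4)}
step 4: add edge 3-4 (w=2); MST = {1-3(w=1) 3-4(w=2) 3-6(w=8) 5-6(w=4)}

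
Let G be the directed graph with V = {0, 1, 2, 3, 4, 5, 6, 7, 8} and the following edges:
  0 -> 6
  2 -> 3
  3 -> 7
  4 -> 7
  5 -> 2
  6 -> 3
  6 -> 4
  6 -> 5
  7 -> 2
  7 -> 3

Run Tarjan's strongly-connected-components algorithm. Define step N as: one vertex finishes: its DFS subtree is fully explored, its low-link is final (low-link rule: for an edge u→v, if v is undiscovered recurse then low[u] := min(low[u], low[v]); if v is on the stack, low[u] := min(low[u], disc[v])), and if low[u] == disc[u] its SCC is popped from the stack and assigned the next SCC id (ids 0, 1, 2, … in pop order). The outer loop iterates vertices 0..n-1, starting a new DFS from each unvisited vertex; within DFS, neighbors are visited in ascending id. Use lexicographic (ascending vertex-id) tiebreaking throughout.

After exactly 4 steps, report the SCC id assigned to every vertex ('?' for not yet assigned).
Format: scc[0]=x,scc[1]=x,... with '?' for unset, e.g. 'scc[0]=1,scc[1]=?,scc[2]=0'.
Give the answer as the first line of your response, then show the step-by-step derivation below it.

scc[0]=?,scc[1]=?,scc[2]=0,scc[3]=0,scc[4]=1,scc[5]=?,scc[6]=?,scc[7]=0,scc[8]=?

step 1: low=(low[0]=0,low[1]=?,low[2]=2,low[3]=2,low[4]=?,low[5]=?,low[6]=1,low[7]=3,low[8]=?); scc=(scc[0]=?,scc[1]=?,scc[2]=?,scc[3]=?,scc[4]=?,scc[5]=?,scc[6]=?,scc[7]=?,scc[8]=?)
step 2: low=(low[0]=0,low[1]=?,low[2]=2,low[3]=2,low[4]=?,low[5]=?,low[6]=1,low[7]=2,low[8]=?); scc=(scc[0]=?,scc[1]=?,scc[2]=?,scc[3]=?,scc[4]=?,scc[5]=?,scc[6]=?,scc[7]=?,scc[8]=?)
step 3: low=(low[0]=0,low[1]=?,low[2]=2,low[3]=2,low[4]=?,low[5]=?,low[6]=1,low[7]=2,low[8]=?); scc=(scc[0]=?,scc[1]=?,scc[2]=0,scc[3]=0,scc[4]=?,scc[5]=?,scc[6]=?,scc[7]=0,scc[8]=?)
step 4: low=(low[0]=0,low[1]=?,low[2]=2,low[3]=2,low[4]=5,low[5]=?,low[6]=1,low[7]=2,low[8]=?); scc=(scc[0]=?,scc[1]=?,scc[2]=0,scc[3]=0,scc[4]=1,scc[5]=?,scc[6]=?,scc[7]=0,scc[8]=?)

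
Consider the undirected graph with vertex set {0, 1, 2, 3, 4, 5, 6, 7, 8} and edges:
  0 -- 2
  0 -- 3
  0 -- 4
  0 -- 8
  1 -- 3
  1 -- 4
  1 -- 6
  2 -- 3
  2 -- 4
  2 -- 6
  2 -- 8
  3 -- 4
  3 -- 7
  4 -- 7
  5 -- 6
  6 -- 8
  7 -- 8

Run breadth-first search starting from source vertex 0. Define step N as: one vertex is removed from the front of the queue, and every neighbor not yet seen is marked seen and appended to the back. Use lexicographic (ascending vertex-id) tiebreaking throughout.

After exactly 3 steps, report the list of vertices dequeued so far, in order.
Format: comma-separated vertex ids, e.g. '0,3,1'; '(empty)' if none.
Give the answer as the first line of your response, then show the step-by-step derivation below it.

0,2,3

step 1: dequeue 0; queue=[2,3,4,8]; order=0
step 2: dequeue 2; queue=[3,4,8,6]; order=0,2
step 3: dequeue 3; queue=[4,8,6,1,7]; order=0,2,3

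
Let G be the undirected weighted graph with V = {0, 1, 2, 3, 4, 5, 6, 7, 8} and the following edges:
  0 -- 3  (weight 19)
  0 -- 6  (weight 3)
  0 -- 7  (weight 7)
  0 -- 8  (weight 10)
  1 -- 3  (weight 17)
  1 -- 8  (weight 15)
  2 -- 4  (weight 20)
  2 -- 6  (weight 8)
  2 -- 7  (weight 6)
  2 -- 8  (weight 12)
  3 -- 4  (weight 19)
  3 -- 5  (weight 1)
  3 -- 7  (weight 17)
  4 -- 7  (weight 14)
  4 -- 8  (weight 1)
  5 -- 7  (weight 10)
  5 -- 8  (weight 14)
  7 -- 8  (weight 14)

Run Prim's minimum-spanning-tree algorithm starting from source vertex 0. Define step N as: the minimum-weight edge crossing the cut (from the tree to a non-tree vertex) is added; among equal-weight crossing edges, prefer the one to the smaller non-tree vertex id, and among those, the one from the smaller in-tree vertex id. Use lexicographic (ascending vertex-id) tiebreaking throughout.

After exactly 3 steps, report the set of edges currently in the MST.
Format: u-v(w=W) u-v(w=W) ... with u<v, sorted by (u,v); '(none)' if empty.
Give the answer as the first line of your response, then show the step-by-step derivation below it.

0-6(w=3) 0-7(w=7) 2-7(w=6)

step 1: add edge 0-6 (w=3); MST = {0-6(w=3)}
step 2: add edge 0-7 (w=7); MST = {0-6(w=3) 0-7(w=7)}
step 3: add edge 2-7 (w=6); MST = {0-6(w=3) 0-7(w=7) 2-7(w=6)}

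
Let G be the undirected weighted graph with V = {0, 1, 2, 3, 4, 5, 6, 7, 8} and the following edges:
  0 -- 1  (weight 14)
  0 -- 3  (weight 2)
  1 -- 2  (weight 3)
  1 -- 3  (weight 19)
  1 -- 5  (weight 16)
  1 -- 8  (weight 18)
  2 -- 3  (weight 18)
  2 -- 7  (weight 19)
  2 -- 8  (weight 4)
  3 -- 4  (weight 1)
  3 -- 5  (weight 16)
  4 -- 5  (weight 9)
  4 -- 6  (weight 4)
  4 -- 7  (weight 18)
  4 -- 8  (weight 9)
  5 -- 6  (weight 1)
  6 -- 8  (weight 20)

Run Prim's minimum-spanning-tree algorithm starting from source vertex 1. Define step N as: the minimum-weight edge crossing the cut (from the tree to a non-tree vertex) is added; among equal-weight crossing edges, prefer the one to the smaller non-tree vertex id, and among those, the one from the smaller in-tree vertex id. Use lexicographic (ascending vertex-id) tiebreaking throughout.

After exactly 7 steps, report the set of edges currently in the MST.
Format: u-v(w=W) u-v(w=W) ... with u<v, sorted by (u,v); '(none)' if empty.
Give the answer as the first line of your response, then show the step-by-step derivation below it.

0-3(w=2) 1-2(w=3) 2-8(w=4) 3-4(w=1) 4-6(w=4) 4-8(w=9) 5-6(w=1)

step 1: add edge 1-2 (w=3); MST = {1-2(w=3)}
step 2: add edge 2-8 (w=4); MST = {1-2(w=3) 2-8(w=4)}
step 3: add edge 4-8 (w=9); MST = {1-2(w=3) 2-8(w=4) 4-8(w=9)}
step 4: add edge 3-4 (w=1); MST = {1-2(w=3) 2-8(w=4) 3-4(w=1) 4-8(w=9)}
step 5: add edge 0-3 (w=2); MST = {0-3(w=2) 1-2(w=3) 2-8(w=4) 3-4(w=1) 4-8(w=9)}
step 6: add edge 4-6 (w=4); MST = {0-3(w=2) 1-2(w=3) 2-8(w=4) 3-4(w=1) 4-6(w=4) 4-8(w=9)}
step 7: add edge 5-6 (w=1); MST = {0-3(w=2) 1-2(w=3) 2-8(w=4) 3-4(w=1) 4-6(w=4) 4-8(w=9) 5-6(w=1)}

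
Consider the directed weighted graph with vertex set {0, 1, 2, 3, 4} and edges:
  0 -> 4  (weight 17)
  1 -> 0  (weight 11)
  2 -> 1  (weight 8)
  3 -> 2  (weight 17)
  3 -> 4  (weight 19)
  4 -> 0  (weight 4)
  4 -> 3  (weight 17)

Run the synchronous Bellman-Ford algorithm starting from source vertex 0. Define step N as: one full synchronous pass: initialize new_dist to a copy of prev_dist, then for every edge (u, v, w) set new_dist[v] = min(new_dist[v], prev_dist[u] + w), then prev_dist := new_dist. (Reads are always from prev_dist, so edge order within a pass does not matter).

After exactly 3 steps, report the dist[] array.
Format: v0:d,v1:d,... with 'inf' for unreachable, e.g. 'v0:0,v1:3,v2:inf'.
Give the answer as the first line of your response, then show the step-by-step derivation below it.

v0:0,v1:inf,v2:51,v3:34,v4:17

step 1: dist = v0:0,v1:inf,v2:inf,v3:inf,v4:17
step 2: dist = v0:0,v1:inf,v2:inf,v3:34,v4:17
step 3: dist = v0:0,v1:inf,v2:51,v3:34,v4:17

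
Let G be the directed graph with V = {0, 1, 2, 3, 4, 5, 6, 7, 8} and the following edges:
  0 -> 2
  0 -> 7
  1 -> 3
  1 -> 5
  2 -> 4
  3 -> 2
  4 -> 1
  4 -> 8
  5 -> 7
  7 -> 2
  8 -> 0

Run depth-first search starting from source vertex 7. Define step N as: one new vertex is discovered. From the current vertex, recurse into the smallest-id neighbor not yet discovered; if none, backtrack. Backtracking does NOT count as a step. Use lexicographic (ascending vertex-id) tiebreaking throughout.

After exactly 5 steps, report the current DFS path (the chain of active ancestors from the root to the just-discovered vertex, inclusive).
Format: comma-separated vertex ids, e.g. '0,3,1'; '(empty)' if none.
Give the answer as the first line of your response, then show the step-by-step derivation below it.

7,2,4,1,3

step 1: discover 7; path=7; order=7
step 2: discover 2; path=7>2; order=7,2
step 3: discover 4; path=7>2>4; order=7,2,4
step 4: discover 1; path=7>2>4>1; order=7,2,4,1
step 5: discover 3; path=7>2>4>1>3; order=7,2,4,1,3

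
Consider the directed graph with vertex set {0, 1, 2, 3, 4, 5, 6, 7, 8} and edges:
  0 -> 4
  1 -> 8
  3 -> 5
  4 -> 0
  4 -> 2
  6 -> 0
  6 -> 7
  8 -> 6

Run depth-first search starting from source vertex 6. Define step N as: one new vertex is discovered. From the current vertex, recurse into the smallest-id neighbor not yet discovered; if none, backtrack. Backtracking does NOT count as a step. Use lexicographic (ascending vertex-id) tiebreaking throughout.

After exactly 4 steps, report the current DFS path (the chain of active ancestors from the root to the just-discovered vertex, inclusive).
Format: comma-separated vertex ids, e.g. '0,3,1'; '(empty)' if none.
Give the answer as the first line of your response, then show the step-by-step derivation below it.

6,0,4,2

step 1: discover 6; path=6; order=6
step 2: discover 0; path=6>0; order=6,0
step 3: discover 4; path=6>0>4; order=6,0,4
step 4: discover 2; path=6>0>4>2; order=6,0,4,2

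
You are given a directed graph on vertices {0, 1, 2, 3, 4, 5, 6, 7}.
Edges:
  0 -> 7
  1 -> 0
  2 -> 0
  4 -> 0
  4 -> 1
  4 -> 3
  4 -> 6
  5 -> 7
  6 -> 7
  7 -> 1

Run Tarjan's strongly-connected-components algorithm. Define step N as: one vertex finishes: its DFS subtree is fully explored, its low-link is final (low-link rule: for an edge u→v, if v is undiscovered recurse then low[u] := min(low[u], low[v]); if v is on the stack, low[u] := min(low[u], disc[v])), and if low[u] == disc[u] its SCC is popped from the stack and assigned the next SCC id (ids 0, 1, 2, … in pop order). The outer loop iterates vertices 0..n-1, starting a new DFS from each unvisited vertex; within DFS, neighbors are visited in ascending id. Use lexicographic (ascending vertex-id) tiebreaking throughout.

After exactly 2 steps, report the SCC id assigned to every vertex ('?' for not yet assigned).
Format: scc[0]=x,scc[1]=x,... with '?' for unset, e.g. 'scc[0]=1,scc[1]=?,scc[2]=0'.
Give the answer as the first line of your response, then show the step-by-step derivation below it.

scc[0]=?,scc[1]=?,scc[2]=?,scc[3]=?,scc[4]=?,scc[5]=?,scc[6]=?,scc[7]=?

step 1: low=(low[0]=0,low[1]=0,low[2]=?,low[3]=?,low[4]=?,low[5]=?,low[6]=?,low[7]=1); scc=(scc[0]=?,scc[1]=?,scc[2]=?,scc[3]=?,scc[4]=?,scc[5]=?,scc[6]=?,scc[7]=?)
step 2: low=(low[0]=0,low[1]=0,low[2]=?,low[3]=?,low[4]=?,low[5]=?,low[6]=?,low[7]=0); scc=(scc[0]=?,scc[1]=?,scc[2]=?,scc[3]=?,scc[4]=?,scc[5]=?,scc[6]=?,scc[7]=?)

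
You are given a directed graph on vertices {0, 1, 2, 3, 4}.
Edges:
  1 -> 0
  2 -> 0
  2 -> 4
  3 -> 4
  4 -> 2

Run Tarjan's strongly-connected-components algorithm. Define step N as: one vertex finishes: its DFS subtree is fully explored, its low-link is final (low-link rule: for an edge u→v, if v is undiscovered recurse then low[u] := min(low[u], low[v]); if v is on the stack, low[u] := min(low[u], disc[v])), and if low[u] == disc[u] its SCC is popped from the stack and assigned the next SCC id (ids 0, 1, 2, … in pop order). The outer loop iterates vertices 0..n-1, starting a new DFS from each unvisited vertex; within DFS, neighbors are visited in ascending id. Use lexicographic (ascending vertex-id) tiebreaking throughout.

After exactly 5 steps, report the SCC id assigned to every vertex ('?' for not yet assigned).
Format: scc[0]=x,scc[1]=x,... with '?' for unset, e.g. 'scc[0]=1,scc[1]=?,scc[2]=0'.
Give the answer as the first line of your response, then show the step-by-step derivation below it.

scc[0]=0,scc[1]=1,scc[2]=2,scc[3]=3,scc[4]=2

step 1: low=(low[0]=0,low[1]=?,low[2]=?,low[3]=?,low[4]=?); scc=(scc[0]=0,scc[1]=?,scc[2]=?,scc[3]=?,scc[4]=?)
step 2: low=(low[0]=0,low[1]=1,low[2]=?,low[3]=?,low[4]=?); scc=(scc[0]=0,scc[1]=1,scc[2]=?,scc[3]=?,scc[4]=?)
step 3: low=(low[0]=0,low[1]=1,low[2]=2,low[3]=?,low[4]=2); scc=(scc[0]=0,scc[1]=1,scc[2]=?,scc[3]=?,scc[4]=?)
step 4: low=(low[0]=0,low[1]=1,low[2]=2,low[3]=?,low[4]=2); scc=(scc[0]=0,scc[1]=1,scc[2]=2,scc[3]=?,scc[4]=2)
step 5: low=(low[0]=0,low[1]=1,low[2]=2,low[3]=4,low[4]=2); scc=(scc[0]=0,scc[1]=1,scc[2]=2,scc[3]=3,scc[4]=2)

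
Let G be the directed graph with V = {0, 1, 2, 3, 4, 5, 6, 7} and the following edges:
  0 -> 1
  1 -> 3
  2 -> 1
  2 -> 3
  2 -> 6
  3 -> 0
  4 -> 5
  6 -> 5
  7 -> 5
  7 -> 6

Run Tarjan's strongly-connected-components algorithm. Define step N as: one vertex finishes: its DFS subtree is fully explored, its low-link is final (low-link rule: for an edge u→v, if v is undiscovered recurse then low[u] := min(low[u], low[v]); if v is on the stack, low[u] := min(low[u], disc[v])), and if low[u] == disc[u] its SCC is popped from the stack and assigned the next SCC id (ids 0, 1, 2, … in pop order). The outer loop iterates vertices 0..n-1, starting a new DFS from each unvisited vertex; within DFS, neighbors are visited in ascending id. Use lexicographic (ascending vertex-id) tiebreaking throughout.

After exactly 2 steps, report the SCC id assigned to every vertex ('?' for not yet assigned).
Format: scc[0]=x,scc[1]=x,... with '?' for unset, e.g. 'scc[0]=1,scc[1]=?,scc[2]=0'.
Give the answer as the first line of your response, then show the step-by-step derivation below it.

scc[0]=?,scc[1]=?,scc[2]=?,scc[3]=?,scc[4]=?,scc[5]=?,scc[6]=?,scc[7]=?

step 1: low=(low[0]=0,low[1]=1,low[2]=?,low[3]=0,low[4]=?,low[5]=?,low[6]=?,low[7]=?); scc=(scc[0]=?,scc[1]=?,scc[2]=?,scc[3]=?,scc[4]=?,scc[5]=?,scc[6]=?,scc[7]=?)
step 2: low=(low[0]=0,low[1]=0,low[2]=?,low[3]=0,low[4]=?,low[5]=?,low[6]=?,low[7]=?); scc=(scc[0]=?,scc[1]=?,scc[2]=?,scc[3]=?,scc[4]=?,scc[5]=?,scc[6]=?,scc[7]=?)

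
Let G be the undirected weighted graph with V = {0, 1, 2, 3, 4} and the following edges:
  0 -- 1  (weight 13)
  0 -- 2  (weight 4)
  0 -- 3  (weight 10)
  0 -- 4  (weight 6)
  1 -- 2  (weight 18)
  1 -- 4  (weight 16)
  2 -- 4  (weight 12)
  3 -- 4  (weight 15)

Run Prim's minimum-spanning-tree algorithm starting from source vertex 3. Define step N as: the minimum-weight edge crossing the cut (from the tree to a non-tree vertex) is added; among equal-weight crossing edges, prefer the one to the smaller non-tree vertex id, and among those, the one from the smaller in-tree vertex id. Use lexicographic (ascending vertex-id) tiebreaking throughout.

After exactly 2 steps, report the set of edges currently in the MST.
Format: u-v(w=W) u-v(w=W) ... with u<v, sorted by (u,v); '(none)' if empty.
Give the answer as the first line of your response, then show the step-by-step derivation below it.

0-2(w=4) 0-3(w=10)

step 1: add edge 0-3 (w=10); MST = {0-3(w=10)}
step 2: add edge 0-2 (w=4); MST = {0-2(w=4) 0-3(w=10)}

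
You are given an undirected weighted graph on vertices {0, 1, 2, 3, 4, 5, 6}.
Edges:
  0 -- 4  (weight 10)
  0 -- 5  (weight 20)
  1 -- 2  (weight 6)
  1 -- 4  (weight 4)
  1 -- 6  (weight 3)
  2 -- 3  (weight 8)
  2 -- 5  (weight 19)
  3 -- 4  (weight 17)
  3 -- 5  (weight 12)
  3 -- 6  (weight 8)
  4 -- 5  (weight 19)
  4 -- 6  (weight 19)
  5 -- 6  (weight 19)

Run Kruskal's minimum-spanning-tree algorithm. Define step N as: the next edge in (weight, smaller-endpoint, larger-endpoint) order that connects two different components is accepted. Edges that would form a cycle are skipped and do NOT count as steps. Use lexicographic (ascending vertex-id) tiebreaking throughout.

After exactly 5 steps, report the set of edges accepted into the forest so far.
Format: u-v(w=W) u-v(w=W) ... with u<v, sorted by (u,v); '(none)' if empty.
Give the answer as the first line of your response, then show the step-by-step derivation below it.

0-4(w=10) 1-2(w=6) 1-4(w=4) 1-6(w=3) 2-3(w=8)

step 1: add edge 1-6 (w=3); MST = {1-6(w=3)}
step 2: add edge 1-4 (w=4); MST = {1-4(w=4) 1-6(w=3)}
step 3: add edge 1-2 (w=6); MST = {1-2(w=6) 1-4(w=4) 1-6(w=3)}
step 4: add edge 2-3 (w=8); MST = {1-2(w=6) 1-4(w=4) 1-6(w=3) 2-3(w=8)}
step 5: add edge 0-4 (w=10); MST = {0-4(w=10) 1-2(w=6) 1-4(w=4) 1-6(w=3) 2-3(w=8)}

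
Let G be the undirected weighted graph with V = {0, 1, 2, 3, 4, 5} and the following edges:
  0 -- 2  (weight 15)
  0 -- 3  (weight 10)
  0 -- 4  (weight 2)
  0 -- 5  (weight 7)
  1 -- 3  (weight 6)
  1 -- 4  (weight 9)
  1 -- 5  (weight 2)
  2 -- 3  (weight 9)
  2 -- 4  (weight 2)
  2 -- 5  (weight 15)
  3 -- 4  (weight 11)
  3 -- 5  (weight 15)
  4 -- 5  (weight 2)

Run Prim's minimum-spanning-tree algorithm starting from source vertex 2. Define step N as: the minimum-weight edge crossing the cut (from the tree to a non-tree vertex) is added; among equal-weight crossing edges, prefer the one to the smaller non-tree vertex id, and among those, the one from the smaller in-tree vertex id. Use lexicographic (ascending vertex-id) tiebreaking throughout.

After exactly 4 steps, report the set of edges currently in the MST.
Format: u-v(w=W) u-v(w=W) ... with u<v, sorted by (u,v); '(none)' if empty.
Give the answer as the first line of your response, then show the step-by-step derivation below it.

0-4(w=2) 1-5(w=2) 2-4(w=2) 4-5(w=2)

step 1: add edge 2-4 (w=2); MST = {2-4(w=2)}
step 2: add edge 0-4 (w=2); MST = {0-4(w=2) 2-4(w=2)}
step 3: add edge 4-5 (w=2); MST = {0-4(w=2) 2-4(w=2) 4-5(w=2)}
step 4: add edge 1-5 (w=2); MST = {0-4(w=2) 1-5(w=2) 2-4(w=2) 4-5(w=2)}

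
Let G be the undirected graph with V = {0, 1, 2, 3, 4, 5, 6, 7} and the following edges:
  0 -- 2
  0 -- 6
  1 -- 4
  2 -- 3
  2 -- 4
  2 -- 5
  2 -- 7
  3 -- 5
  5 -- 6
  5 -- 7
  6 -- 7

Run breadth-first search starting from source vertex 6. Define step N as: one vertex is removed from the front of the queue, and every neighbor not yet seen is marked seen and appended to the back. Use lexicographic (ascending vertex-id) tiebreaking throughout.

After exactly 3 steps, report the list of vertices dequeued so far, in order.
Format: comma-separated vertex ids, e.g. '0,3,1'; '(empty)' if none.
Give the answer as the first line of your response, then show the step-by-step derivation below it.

6,0,5

step 1: dequeue 6; queue=[0,5,7]; order=6
step 2: dequeue 0; queue=[5,7,2]; order=6,0
step 3: dequeue 5; queue=[7,2,3]; order=6,0,5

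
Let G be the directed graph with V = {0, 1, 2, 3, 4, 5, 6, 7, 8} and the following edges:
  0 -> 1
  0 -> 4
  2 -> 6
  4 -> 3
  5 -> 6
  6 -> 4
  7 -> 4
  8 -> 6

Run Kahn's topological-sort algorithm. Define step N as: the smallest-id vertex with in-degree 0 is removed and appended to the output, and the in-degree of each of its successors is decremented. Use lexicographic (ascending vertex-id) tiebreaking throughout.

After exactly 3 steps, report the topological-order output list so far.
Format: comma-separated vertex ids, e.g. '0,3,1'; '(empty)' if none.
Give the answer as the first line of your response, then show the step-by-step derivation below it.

0,1,2

step 1: output 0; order=[0]; indeg=(0,0,0,1,2,0,3,0,0)
step 2: output 1; order=[0,1]; indeg=(0,0,0,1,2,0,3,0,0)
step 3: output 2; order=[0,1,2]; indeg=(0,0,0,1,2,0,2,0,0)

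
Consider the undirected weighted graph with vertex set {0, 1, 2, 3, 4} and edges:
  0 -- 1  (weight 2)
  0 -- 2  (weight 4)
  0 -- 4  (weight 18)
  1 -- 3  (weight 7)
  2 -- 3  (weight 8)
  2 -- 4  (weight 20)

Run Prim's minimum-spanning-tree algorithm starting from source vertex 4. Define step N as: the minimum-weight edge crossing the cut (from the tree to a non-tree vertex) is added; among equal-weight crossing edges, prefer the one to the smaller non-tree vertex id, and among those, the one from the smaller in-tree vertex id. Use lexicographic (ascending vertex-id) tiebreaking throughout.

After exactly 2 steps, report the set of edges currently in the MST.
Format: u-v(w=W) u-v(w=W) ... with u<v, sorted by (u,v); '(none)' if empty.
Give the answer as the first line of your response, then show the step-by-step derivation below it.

0-1(w=2) 0-4(w=18)

step 1: add edge 0-4 (w=18); MST = {0-4(w=18)}
step 2: add edge 0-1 (w=2); MST = {0-1(w=2) 0-4(w=18)}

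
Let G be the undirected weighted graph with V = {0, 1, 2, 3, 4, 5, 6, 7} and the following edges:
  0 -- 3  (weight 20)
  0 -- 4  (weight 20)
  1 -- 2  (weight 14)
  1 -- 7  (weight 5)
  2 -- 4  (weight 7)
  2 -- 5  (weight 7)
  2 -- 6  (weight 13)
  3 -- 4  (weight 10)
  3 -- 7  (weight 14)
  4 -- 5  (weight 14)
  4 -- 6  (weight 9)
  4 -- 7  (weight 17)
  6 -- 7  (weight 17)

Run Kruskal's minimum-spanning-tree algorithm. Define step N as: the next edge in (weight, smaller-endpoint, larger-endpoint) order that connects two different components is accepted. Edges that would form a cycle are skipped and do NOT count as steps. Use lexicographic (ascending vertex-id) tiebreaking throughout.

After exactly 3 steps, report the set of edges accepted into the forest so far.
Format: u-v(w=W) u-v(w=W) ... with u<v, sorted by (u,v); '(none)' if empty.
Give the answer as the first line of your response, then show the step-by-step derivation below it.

1-7(w=5) 2-4(w=7) 2-5(w=7)

step 1: add edge 1-7 (w=5); MST = {1-7(w=5)}
step 2: add edge 2-4 (w=7); MST = {1-7(w=5) 2-4(w=7)}
step 3: add edge 2-5 (w=7); MST = {1-7(w=5) 2-4(w=7) 2-5(w=7)}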